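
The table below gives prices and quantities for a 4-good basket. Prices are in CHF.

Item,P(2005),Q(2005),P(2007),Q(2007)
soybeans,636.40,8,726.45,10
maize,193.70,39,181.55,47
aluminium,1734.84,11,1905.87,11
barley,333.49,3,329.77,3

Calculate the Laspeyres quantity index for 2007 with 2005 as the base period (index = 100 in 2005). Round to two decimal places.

108.62

Laspeyres quantity index uses base-period prices as weights.
ΣP(2005)·Q(2007) = 636.40×10 + 193.70×47 + 1734.84×11 + 333.49×3 = 6364 + 9103.9 + 19083.24 + 1000.47 = 35551.61
ΣP(2005)·Q(2005) = 636.40×8 + 193.70×39 + 1734.84×11 + 333.49×3 = 5091.2 + 7554.3 + 19083.24 + 1000.47 = 32729.21
Index = 35551.61 / 32729.21 × 100 = 108.6235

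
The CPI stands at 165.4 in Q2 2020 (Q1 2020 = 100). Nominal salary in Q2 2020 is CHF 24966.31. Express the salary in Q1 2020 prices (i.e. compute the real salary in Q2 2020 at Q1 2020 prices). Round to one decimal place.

Real = Nominal ÷ (Index/100) = 24966.31 ÷ (165.4/100)
     = 24966.31 ÷ 1.654 = 15094.5042

15094.5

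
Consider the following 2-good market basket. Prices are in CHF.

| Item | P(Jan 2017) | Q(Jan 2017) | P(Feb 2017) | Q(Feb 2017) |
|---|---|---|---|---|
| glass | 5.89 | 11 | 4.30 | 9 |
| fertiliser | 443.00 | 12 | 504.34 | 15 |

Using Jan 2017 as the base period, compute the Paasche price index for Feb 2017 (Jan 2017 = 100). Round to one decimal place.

113.5

Paasche price index uses current-period quantities as weights.
ΣP(Feb 2017)·Q(Feb 2017) = 4.30×9 + 504.34×15 = 38.7 + 7565.1 = 7603.8
ΣP(Jan 2017)·Q(Feb 2017) = 5.89×9 + 443.00×15 = 53.01 + 6645 = 6698.01
Index = 7603.8 / 6698.01 × 100 = 113.5233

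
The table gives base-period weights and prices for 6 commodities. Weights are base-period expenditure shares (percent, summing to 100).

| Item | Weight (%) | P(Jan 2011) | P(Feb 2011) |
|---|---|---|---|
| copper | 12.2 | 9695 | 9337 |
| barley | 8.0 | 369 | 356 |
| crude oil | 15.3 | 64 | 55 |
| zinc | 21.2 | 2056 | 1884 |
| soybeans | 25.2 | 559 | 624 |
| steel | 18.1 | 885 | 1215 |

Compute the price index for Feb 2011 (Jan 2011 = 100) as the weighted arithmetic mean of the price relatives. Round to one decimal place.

105.0

copper: 12.2 × (9337/9695) = 12.2 × 0.963074 = 11.7495
barley: 8.0 × (356/369) = 8.0 × 0.964770 = 7.7182
crude oil: 15.3 × (55/64) = 15.3 × 0.859375 = 13.1484
zinc: 21.2 × (1884/2056) = 21.2 × 0.916342 = 19.4265
soybeans: 25.2 × (624/559) = 25.2 × 1.116279 = 28.1302
steel: 18.1 × (1215/885) = 18.1 × 1.372881 = 24.8492
Index = Σ wᵢ·(p₁ᵢ/p₀ᵢ) = 11.7495 + 7.7182 + 13.1484 + 19.4265 + 28.1302 + 24.8492 = 105.0219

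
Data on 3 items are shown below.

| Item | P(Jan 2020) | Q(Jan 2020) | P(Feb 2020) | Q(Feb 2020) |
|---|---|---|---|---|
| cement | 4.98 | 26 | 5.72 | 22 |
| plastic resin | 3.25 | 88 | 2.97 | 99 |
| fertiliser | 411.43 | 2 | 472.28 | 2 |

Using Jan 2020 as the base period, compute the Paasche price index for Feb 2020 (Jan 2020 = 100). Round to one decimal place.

Paasche price index uses current-period quantities as weights.
ΣP(Feb 2020)·Q(Feb 2020) = 5.72×22 + 2.97×99 + 472.28×2 = 125.84 + 294.03 + 944.56 = 1364.43
ΣP(Jan 2020)·Q(Feb 2020) = 4.98×22 + 3.25×99 + 411.43×2 = 109.56 + 321.75 + 822.86 = 1254.17
Index = 1364.43 / 1254.17 × 100 = 108.7915

108.8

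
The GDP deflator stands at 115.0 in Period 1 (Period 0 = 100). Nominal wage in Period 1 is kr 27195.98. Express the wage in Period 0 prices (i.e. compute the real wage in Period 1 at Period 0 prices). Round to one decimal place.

Real = Nominal ÷ (Index/100) = 27195.98 ÷ (115.0/100)
     = 27195.98 ÷ 1.150 = 23648.6783

23648.7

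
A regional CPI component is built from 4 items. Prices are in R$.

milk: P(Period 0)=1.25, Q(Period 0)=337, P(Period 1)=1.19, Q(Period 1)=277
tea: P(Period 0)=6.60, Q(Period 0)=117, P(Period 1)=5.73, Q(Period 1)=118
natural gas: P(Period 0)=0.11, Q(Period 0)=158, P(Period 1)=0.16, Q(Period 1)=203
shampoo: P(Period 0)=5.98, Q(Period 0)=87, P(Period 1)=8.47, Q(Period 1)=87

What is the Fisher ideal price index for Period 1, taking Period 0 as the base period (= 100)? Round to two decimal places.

106.18

Laspeyres component (base-period weights):
ΣP(Period 1)Q(Period 0) = 1.19×337 + 5.73×117 + 0.16×158 + 8.47×87 = 401.03 + 670.41 + 25.28 + 736.89 = 1833.61
ΣP(Period 0)Q(Period 0) = 1.25×337 + 6.60×117 + 0.11×158 + 5.98×87 = 421.25 + 772.2 + 17.38 + 520.26 = 1731.09
L = 1833.61 / 1731.09 × 100 = 105.9223
Paasche component (current-period weights):
ΣP(Period 1)Q(Period 1) = 1.19×277 + 5.73×118 + 0.16×203 + 8.47×87 = 329.63 + 676.14 + 32.48 + 736.89 = 1775.14
ΣP(Period 0)Q(Period 1) = 1.25×277 + 6.60×118 + 0.11×203 + 5.98×87 = 346.25 + 778.8 + 22.33 + 520.26 = 1667.64
P = 1775.14 / 1667.64 × 100 = 106.4462
Fisher = √(L × P) = √(105.9223 × 106.4462) = 106.1839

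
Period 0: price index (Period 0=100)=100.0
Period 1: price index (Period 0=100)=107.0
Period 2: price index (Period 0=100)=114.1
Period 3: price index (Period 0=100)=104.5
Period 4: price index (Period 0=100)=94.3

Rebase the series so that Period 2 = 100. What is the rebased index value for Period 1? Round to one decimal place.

93.8

Rebased(Period 1) = 107.0 / 114.1 × 100 = 93.7774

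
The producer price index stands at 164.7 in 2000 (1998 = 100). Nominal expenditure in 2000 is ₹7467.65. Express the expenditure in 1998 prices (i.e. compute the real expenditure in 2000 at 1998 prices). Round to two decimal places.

4534.09

Real = Nominal ÷ (Index/100) = 7467.65 ÷ (164.7/100)
     = 7467.65 ÷ 1.647 = 4534.0923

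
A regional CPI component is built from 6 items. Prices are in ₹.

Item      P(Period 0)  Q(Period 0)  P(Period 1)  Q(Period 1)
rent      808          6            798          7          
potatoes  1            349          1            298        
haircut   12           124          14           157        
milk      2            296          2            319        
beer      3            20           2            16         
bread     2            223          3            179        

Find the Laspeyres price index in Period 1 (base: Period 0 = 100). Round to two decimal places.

105.02

Laspeyres price index uses base-period quantities as weights.
ΣP(Period 1)·Q(Period 0) = 798×6 + 1×349 + 14×124 + 2×296 + 2×20 + 3×223 = 4788 + 349 + 1736 + 592 + 40 + 669 = 8174
ΣP(Period 0)·Q(Period 0) = 808×6 + 1×349 + 12×124 + 2×296 + 3×20 + 2×223 = 4848 + 349 + 1488 + 592 + 60 + 446 = 7783
Index = 8174 / 7783 × 100 = 105.0238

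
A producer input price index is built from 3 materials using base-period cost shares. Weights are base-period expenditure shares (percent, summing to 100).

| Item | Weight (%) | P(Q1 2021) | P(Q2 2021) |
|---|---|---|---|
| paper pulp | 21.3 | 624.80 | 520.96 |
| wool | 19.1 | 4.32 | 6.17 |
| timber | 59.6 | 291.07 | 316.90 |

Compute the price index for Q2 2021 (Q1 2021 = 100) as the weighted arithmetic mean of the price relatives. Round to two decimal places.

paper pulp: 21.3 × (520.96/624.80) = 21.3 × 0.833803 = 17.7600
wool: 19.1 × (6.17/4.32) = 19.1 × 1.428241 = 27.2794
timber: 59.6 × (316.90/291.07) = 59.6 × 1.088742 = 64.8890
Index = Σ wᵢ·(p₁ᵢ/p₀ᵢ) = 17.7600 + 27.2794 + 64.8890 = 109.9284

109.93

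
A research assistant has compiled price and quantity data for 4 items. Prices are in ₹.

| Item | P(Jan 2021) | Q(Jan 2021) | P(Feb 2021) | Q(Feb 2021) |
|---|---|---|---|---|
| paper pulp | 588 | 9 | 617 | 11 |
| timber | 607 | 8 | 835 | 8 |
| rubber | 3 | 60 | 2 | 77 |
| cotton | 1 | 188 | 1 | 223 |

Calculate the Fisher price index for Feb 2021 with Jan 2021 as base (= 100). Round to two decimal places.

118.40

Laspeyres component (base-period weights):
ΣP(Feb 2021)Q(Jan 2021) = 617×9 + 835×8 + 2×60 + 1×188 = 5553 + 6680 + 120 + 188 = 12541
ΣP(Jan 2021)Q(Jan 2021) = 588×9 + 607×8 + 3×60 + 1×188 = 5292 + 4856 + 180 + 188 = 10516
L = 12541 / 10516 × 100 = 119.2564
Paasche component (current-period weights):
ΣP(Feb 2021)Q(Feb 2021) = 617×11 + 835×8 + 2×77 + 1×223 = 6787 + 6680 + 154 + 223 = 13844
ΣP(Jan 2021)Q(Feb 2021) = 588×11 + 607×8 + 3×77 + 1×223 = 6468 + 4856 + 231 + 223 = 11778
P = 13844 / 11778 × 100 = 117.5412
Fisher = √(L × P) = √(119.2564 × 117.5412) = 118.3957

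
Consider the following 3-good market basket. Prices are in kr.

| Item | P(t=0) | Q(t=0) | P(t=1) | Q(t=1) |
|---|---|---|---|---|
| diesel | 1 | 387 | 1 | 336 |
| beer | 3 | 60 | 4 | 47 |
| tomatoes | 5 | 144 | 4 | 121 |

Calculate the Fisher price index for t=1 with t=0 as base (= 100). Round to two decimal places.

Laspeyres component (base-period weights):
ΣP(t=1)Q(t=0) = 1×387 + 4×60 + 4×144 = 387 + 240 + 576 = 1203
ΣP(t=0)Q(t=0) = 1×387 + 3×60 + 5×144 = 387 + 180 + 720 = 1287
L = 1203 / 1287 × 100 = 93.4732
Paasche component (current-period weights):
ΣP(t=1)Q(t=1) = 1×336 + 4×47 + 4×121 = 336 + 188 + 484 = 1008
ΣP(t=0)Q(t=1) = 1×336 + 3×47 + 5×121 = 336 + 141 + 605 = 1082
P = 1008 / 1082 × 100 = 93.1608
Fisher = √(L × P) = √(93.4732 × 93.1608) = 93.3169

93.32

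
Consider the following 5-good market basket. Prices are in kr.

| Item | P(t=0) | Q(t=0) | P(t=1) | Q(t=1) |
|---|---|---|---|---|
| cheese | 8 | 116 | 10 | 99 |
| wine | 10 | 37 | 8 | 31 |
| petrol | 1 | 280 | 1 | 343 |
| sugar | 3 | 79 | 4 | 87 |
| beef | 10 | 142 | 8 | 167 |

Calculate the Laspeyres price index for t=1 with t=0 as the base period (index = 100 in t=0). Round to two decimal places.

Laspeyres price index uses base-period quantities as weights.
ΣP(t=1)·Q(t=0) = 10×116 + 8×37 + 1×280 + 4×79 + 8×142 = 1160 + 296 + 280 + 316 + 1136 = 3188
ΣP(t=0)·Q(t=0) = 8×116 + 10×37 + 1×280 + 3×79 + 10×142 = 928 + 370 + 280 + 237 + 1420 = 3235
Index = 3188 / 3235 × 100 = 98.5471

98.55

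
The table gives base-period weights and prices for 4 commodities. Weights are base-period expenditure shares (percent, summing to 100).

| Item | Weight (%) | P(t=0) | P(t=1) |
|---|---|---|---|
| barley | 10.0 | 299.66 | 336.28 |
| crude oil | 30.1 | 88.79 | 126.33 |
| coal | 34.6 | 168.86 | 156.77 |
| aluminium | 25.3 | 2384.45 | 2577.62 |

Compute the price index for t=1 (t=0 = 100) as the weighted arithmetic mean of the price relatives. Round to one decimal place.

barley: 10.0 × (336.28/299.66) = 10.0 × 1.122205 = 11.2221
crude oil: 30.1 × (126.33/88.79) = 30.1 × 1.422795 = 42.8261
coal: 34.6 × (156.77/168.86) = 34.6 × 0.928402 = 32.1227
aluminium: 25.3 × (2577.62/2384.45) = 25.3 × 1.081012 = 27.3496
Index = Σ wᵢ·(p₁ᵢ/p₀ᵢ) = 11.2221 + 42.8261 + 32.1227 + 27.3496 = 113.5205

113.5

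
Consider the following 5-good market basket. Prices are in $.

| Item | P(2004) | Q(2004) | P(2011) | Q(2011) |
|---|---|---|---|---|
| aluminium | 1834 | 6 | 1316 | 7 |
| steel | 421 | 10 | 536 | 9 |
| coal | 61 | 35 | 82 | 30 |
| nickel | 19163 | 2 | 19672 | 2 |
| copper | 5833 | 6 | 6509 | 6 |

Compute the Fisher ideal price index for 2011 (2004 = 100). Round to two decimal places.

Laspeyres component (base-period weights):
ΣP(2011)Q(2004) = 1316×6 + 536×10 + 82×35 + 19672×2 + 6509×6 = 7896 + 5360 + 2870 + 39344 + 39054 = 94524
ΣP(2004)Q(2004) = 1834×6 + 421×10 + 61×35 + 19163×2 + 5833×6 = 11004 + 4210 + 2135 + 38326 + 34998 = 90673
L = 94524 / 90673 × 100 = 104.2471
Paasche component (current-period weights):
ΣP(2011)Q(2011) = 1316×7 + 536×9 + 82×30 + 19672×2 + 6509×6 = 9212 + 4824 + 2460 + 39344 + 39054 = 94894
ΣP(2004)Q(2011) = 1834×7 + 421×9 + 61×30 + 19163×2 + 5833×6 = 12838 + 3789 + 1830 + 38326 + 34998 = 91781
P = 94894 / 91781 × 100 = 103.3918
Fisher = √(L × P) = √(104.2471 × 103.3918) = 103.8186

103.82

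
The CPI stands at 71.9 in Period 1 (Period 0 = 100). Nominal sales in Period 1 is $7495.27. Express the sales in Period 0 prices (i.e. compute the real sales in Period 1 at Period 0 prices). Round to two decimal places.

10424.58

Real = Nominal ÷ (Index/100) = 7495.27 ÷ (71.9/100)
     = 7495.27 ÷ 0.719 = 10424.5758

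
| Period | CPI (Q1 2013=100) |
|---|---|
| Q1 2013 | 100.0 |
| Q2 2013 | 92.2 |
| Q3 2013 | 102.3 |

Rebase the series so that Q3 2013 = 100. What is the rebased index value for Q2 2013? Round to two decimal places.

Rebased(Q2 2013) = 92.2 / 102.3 × 100 = 90.1271

90.13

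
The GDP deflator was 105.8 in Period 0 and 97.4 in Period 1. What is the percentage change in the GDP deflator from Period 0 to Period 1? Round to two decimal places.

Change = (97.4 − 105.8) / 105.8 × 100
       = -8.4 / 105.8 × 100 = -7.9395%

-7.94%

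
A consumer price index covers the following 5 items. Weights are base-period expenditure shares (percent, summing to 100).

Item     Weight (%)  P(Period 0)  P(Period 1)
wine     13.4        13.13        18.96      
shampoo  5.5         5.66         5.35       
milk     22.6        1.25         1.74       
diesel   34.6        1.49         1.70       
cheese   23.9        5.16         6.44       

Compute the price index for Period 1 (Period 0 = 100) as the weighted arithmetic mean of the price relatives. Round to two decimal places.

wine: 13.4 × (18.96/13.13) = 13.4 × 1.444021 = 19.3499
shampoo: 5.5 × (5.35/5.66) = 5.5 × 0.945230 = 5.1988
milk: 22.6 × (1.74/1.25) = 22.6 × 1.392000 = 31.4592
diesel: 34.6 × (1.70/1.49) = 34.6 × 1.140940 = 39.4765
cheese: 23.9 × (6.44/5.16) = 23.9 × 1.248062 = 29.8287
Index = Σ wᵢ·(p₁ᵢ/p₀ᵢ) = 19.3499 + 5.1988 + 31.4592 + 39.4765 + 29.8287 = 125.3130

125.31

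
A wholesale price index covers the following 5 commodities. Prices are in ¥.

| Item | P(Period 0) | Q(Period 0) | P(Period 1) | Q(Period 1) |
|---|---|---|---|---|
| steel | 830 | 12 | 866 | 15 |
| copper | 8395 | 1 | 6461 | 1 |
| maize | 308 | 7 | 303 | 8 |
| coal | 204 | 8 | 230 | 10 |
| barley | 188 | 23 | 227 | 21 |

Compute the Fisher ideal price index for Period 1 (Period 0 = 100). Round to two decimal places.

98.58

Laspeyres component (base-period weights):
ΣP(Period 1)Q(Period 0) = 866×12 + 6461×1 + 303×7 + 230×8 + 227×23 = 10392 + 6461 + 2121 + 1840 + 5221 = 26035
ΣP(Period 0)Q(Period 0) = 830×12 + 8395×1 + 308×7 + 204×8 + 188×23 = 9960 + 8395 + 2156 + 1632 + 4324 = 26467
L = 26035 / 26467 × 100 = 98.3678
Paasche component (current-period weights):
ΣP(Period 1)Q(Period 1) = 866×15 + 6461×1 + 303×8 + 230×10 + 227×21 = 12990 + 6461 + 2424 + 2300 + 4767 = 28942
ΣP(Period 0)Q(Period 1) = 830×15 + 8395×1 + 308×8 + 204×10 + 188×21 = 12450 + 8395 + 2464 + 2040 + 3948 = 29297
P = 28942 / 29297 × 100 = 98.7883
Fisher = √(L × P) = √(98.3678 × 98.7883) = 98.5778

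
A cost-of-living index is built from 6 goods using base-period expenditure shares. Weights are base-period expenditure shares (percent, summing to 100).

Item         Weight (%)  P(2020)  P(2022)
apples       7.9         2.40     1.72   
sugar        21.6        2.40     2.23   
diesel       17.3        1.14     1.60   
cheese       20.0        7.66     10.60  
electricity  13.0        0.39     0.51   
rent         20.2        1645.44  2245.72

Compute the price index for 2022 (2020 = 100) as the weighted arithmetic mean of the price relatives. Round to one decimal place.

122.3

apples: 7.9 × (1.72/2.40) = 7.9 × 0.716667 = 5.6617
sugar: 21.6 × (2.23/2.40) = 21.6 × 0.929167 = 20.0700
diesel: 17.3 × (1.60/1.14) = 17.3 × 1.403509 = 24.2807
cheese: 20.0 × (10.60/7.66) = 20.0 × 1.383812 = 27.6762
electricity: 13.0 × (0.51/0.39) = 13.0 × 1.307692 = 17.0000
rent: 20.2 × (2245.72/1645.44) = 20.2 × 1.364814 = 27.5692
Index = Σ wᵢ·(p₁ᵢ/p₀ᵢ) = 5.6617 + 20.0700 + 24.2807 + 27.6762 + 17.0000 + 27.5692 = 122.2579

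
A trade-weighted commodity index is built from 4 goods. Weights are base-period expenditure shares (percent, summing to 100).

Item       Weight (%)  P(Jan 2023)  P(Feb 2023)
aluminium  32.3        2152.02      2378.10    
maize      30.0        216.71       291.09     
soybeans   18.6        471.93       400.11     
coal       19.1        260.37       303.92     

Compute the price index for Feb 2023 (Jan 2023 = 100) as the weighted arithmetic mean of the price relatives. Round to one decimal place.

114.1

aluminium: 32.3 × (2378.10/2152.02) = 32.3 × 1.105055 = 35.6933
maize: 30.0 × (291.09/216.71) = 30.0 × 1.343224 = 40.2967
soybeans: 18.6 × (400.11/471.93) = 18.6 × 0.847816 = 15.7694
coal: 19.1 × (303.92/260.37) = 19.1 × 1.167262 = 22.2947
Index = Σ wᵢ·(p₁ᵢ/p₀ᵢ) = 35.6933 + 40.2967 + 15.7694 + 22.2947 = 114.0541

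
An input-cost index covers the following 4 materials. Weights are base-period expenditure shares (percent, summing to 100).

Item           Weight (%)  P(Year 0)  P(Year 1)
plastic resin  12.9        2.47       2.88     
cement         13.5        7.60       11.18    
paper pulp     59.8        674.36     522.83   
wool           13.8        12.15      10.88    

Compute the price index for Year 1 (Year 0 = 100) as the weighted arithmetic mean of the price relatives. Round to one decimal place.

93.6

plastic resin: 12.9 × (2.88/2.47) = 12.9 × 1.165992 = 15.0413
cement: 13.5 × (11.18/7.60) = 13.5 × 1.471053 = 19.8592
paper pulp: 59.8 × (522.83/674.36) = 59.8 × 0.775298 = 46.3628
wool: 13.8 × (10.88/12.15) = 13.8 × 0.895473 = 12.3575
Index = Σ wᵢ·(p₁ᵢ/p₀ᵢ) = 15.0413 + 19.8592 + 46.3628 + 12.3575 = 93.6209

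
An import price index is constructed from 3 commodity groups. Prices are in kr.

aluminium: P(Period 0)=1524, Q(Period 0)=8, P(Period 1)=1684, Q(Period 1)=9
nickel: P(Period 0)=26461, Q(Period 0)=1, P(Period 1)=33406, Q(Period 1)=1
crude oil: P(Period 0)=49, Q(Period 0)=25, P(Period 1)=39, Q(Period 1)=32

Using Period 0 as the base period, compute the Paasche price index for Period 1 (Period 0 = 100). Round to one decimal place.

119.3

Paasche price index uses current-period quantities as weights.
ΣP(Period 1)·Q(Period 1) = 1684×9 + 33406×1 + 39×32 = 15156 + 33406 + 1248 = 49810
ΣP(Period 0)·Q(Period 1) = 1524×9 + 26461×1 + 49×32 = 13716 + 26461 + 1568 = 41745
Index = 49810 / 41745 × 100 = 119.3197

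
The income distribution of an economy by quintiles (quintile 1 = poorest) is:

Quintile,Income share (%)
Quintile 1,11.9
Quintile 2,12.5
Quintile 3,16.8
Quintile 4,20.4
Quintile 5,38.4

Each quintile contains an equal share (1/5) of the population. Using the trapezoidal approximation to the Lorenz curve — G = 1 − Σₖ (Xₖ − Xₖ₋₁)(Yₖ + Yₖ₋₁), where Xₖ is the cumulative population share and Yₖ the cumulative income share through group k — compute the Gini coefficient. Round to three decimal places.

Cumulative income shares Yₖ: 0.1190, 0.2440, 0.4120, 0.6160, 1.0000
Σ (Xₖ−Xₖ₋₁)(Yₖ+Yₖ₋₁) = (1/5)(0.1190+0.0000) + (1/5)(0.2440+0.1190) + (1/5)(0.4120+0.2440) + (1/5)(0.6160+0.4120) + (1/5)(1.0000+0.6160)
  = 0.0238 + 0.0726 + 0.1312 + 0.2056 + 0.3232 = 0.7564
G = 1 − 0.7564 = 0.2436

0.244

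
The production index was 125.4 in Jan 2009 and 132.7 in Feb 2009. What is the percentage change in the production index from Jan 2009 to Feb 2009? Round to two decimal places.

Change = (132.7 − 125.4) / 125.4 × 100
       = 7.3 / 125.4 × 100 = 5.8214%

5.82%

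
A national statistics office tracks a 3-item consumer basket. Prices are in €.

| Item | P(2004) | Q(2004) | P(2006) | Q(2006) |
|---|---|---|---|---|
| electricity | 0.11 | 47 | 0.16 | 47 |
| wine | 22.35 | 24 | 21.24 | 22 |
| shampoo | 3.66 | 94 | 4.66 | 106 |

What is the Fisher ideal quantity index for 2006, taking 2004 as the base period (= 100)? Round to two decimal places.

100.66

Laspeyres component (base-period weights):
ΣP(2004)Q(2006) = 0.11×47 + 22.35×22 + 3.66×106 = 5.17 + 491.7 + 387.96 = 884.83
ΣP(2004)Q(2004) = 0.11×47 + 22.35×24 + 3.66×94 = 5.17 + 536.4 + 344.04 = 885.61
L = 884.83 / 885.61 × 100 = 99.9119
Paasche component (current-period weights):
ΣP(2006)Q(2006) = 0.16×47 + 21.24×22 + 4.66×106 = 7.52 + 467.28 + 493.96 = 968.76
ΣP(2006)Q(2004) = 0.16×47 + 21.24×24 + 4.66×94 = 7.52 + 509.76 + 438.04 = 955.32
P = 968.76 / 955.32 × 100 = 101.4069
Fisher = √(L × P) = √(99.9119 × 101.4069) = 100.6566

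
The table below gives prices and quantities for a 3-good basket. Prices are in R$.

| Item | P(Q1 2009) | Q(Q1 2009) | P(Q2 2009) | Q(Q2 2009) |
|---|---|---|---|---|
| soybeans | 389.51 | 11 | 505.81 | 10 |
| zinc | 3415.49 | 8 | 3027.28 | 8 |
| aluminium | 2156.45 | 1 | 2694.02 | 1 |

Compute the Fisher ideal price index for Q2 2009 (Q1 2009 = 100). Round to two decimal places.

Laspeyres component (base-period weights):
ΣP(Q2 2009)Q(Q1 2009) = 505.81×11 + 3027.28×8 + 2694.02×1 = 5563.91 + 24218.24 + 2694.02 = 32476.17
ΣP(Q1 2009)Q(Q1 2009) = 389.51×11 + 3415.49×8 + 2156.45×1 = 4284.61 + 27323.92 + 2156.45 = 33764.98
L = 32476.17 / 33764.98 × 100 = 96.1830
Paasche component (current-period weights):
ΣP(Q2 2009)Q(Q2 2009) = 505.81×10 + 3027.28×8 + 2694.02×1 = 5058.1 + 24218.24 + 2694.02 = 31970.36
ΣP(Q1 2009)Q(Q2 2009) = 389.51×10 + 3415.49×8 + 2156.45×1 = 3895.1 + 27323.92 + 2156.45 = 33375.47
P = 31970.36 / 33375.47 × 100 = 95.7900
Fisher = √(L × P) = √(96.1830 × 95.7900) = 95.9863

95.99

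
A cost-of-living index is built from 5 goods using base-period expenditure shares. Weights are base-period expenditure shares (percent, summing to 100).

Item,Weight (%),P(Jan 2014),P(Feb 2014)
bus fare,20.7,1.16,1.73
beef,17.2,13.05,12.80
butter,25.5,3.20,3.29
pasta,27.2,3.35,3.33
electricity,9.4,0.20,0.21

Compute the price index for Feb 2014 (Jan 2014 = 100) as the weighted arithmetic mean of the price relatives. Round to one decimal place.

110.9

bus fare: 20.7 × (1.73/1.16) = 20.7 × 1.491379 = 30.8716
beef: 17.2 × (12.80/13.05) = 17.2 × 0.980843 = 16.8705
butter: 25.5 × (3.29/3.20) = 25.5 × 1.028125 = 26.2172
pasta: 27.2 × (3.33/3.35) = 27.2 × 0.994030 = 27.0376
electricity: 9.4 × (0.21/0.20) = 9.4 × 1.050000 = 9.8700
Index = Σ wᵢ·(p₁ᵢ/p₀ᵢ) = 30.8716 + 16.8705 + 26.2172 + 27.0376 + 9.8700 = 110.8668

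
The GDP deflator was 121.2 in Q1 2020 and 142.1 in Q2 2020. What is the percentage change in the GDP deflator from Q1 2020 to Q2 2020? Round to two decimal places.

17.24%

Change = (142.1 − 121.2) / 121.2 × 100
       = 20.9 / 121.2 × 100 = 17.2442%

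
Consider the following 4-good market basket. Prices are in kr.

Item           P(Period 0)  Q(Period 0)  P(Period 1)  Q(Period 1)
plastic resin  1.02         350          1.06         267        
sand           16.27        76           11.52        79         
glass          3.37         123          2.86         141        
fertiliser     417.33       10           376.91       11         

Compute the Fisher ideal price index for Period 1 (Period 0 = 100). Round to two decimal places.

86.76

Laspeyres component (base-period weights):
ΣP(Period 1)Q(Period 0) = 1.06×350 + 11.52×76 + 2.86×123 + 376.91×10 = 371 + 875.52 + 351.78 + 3769.1 = 5367.4
ΣP(Period 0)Q(Period 0) = 1.02×350 + 16.27×76 + 3.37×123 + 417.33×10 = 357 + 1236.52 + 414.51 + 4173.3 = 6181.33
L = 5367.4 / 6181.33 × 100 = 86.8324
Paasche component (current-period weights):
ΣP(Period 1)Q(Period 1) = 1.06×267 + 11.52×79 + 2.86×141 + 376.91×11 = 283.02 + 910.08 + 403.26 + 4146.01 = 5742.37
ΣP(Period 0)Q(Period 1) = 1.02×267 + 16.27×79 + 3.37×141 + 417.33×11 = 272.34 + 1285.33 + 475.17 + 4590.63 = 6623.47
P = 5742.37 / 6623.47 × 100 = 86.6973
Fisher = √(L × P) = √(86.8324 × 86.6973) = 86.7648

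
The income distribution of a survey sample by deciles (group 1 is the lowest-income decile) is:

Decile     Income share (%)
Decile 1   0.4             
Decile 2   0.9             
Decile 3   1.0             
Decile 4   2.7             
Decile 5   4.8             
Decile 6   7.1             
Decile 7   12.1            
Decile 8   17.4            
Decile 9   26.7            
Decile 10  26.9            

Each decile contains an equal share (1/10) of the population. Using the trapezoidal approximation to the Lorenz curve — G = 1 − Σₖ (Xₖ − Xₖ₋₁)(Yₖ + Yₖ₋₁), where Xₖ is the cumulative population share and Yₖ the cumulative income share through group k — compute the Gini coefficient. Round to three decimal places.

Cumulative income shares Yₖ: 0.0040, 0.0130, 0.0230, 0.0500, 0.0980, 0.1690, 0.2900, 0.4640, 0.7310, 1.0000
Σ (Xₖ−Xₖ₋₁)(Yₖ+Yₖ₋₁) = (1/10)(0.0040+0.0000) + (1/10)(0.0130+0.0040) + (1/10)(0.0230+0.0130) + (1/10)(0.0500+0.0230) + (1/10)(0.0980+0.0500) + (1/10)(0.1690+0.0980) + (1/10)(0.2900+0.1690) + (1/10)(0.4640+0.2900) + (1/10)(0.7310+0.4640) + (1/10)(1.0000+0.7310)
  = 0.0004 + 0.0017 + 0.0036 + 0.0073 + 0.0148 + 0.0267 + 0.0459 + 0.0754 + 0.1195 + 0.1731 = 0.4684
G = 1 − 0.4684 = 0.5316

0.532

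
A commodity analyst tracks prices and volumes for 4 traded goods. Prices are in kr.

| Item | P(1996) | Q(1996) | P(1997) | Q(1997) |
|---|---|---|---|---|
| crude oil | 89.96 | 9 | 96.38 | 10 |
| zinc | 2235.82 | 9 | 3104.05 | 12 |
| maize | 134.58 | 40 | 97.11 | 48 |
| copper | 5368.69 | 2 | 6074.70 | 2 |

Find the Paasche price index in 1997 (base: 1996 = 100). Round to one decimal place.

122.5

Paasche price index uses current-period quantities as weights.
ΣP(1997)·Q(1997) = 96.38×10 + 3104.05×12 + 97.11×48 + 6074.70×2 = 963.8 + 37248.6 + 4661.28 + 12149.4 = 55023.08
ΣP(1996)·Q(1997) = 89.96×10 + 2235.82×12 + 134.58×48 + 5368.69×2 = 899.6 + 26829.84 + 6459.84 + 10737.38 = 44926.66
Index = 55023.08 / 44926.66 × 100 = 122.4731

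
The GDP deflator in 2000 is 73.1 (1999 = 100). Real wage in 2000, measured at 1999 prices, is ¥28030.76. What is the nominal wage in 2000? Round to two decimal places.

20490.49

Nominal = Real × (Index/100) = 28030.76 × (73.1/100)
        = 28030.76 × 0.731 = 20490.4856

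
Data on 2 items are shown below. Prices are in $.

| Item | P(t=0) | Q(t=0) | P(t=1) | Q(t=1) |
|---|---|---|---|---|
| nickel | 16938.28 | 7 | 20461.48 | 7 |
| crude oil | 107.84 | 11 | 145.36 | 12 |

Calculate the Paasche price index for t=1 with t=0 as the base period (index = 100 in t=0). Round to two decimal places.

120.95

Paasche price index uses current-period quantities as weights.
ΣP(t=1)·Q(t=1) = 20461.48×7 + 145.36×12 = 143230.36 + 1744.32 = 144974.68
ΣP(t=0)·Q(t=1) = 16938.28×7 + 107.84×12 = 118567.96 + 1294.08 = 119862.04
Index = 144974.68 / 119862.04 × 100 = 120.9513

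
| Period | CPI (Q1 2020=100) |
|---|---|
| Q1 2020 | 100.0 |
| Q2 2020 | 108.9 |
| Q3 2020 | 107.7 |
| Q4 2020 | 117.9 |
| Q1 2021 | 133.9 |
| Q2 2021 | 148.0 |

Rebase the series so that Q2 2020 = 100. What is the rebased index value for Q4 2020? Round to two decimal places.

108.26

Rebased(Q4 2020) = 117.9 / 108.9 × 100 = 108.2645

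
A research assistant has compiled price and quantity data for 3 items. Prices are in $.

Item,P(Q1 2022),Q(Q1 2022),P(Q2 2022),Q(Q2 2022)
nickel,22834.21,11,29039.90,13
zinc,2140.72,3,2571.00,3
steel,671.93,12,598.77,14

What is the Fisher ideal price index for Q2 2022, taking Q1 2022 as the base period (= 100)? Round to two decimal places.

Laspeyres component (base-period weights):
ΣP(Q2 2022)Q(Q1 2022) = 29039.90×11 + 2571.00×3 + 598.77×12 = 319438.9 + 7713 + 7185.24 = 334337.14
ΣP(Q1 2022)Q(Q1 2022) = 22834.21×11 + 2140.72×3 + 671.93×12 = 251176.31 + 6422.16 + 8063.16 = 265661.63
L = 334337.14 / 265661.63 × 100 = 125.8507
Paasche component (current-period weights):
ΣP(Q2 2022)Q(Q2 2022) = 29039.90×13 + 2571.00×3 + 598.77×14 = 377518.7 + 7713 + 8382.78 = 393614.48
ΣP(Q1 2022)Q(Q2 2022) = 22834.21×13 + 2140.72×3 + 671.93×14 = 296844.73 + 6422.16 + 9407.02 = 312673.91
P = 393614.48 / 312673.91 × 100 = 125.8866
Fisher = √(L × P) = √(125.8507 × 125.8866) = 125.8687

125.87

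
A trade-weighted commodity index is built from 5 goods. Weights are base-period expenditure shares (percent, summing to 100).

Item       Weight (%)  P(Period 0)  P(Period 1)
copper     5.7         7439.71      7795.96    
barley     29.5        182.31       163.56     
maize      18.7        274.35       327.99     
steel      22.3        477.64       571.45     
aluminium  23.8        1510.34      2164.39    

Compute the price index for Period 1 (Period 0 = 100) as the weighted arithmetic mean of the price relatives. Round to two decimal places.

copper: 5.7 × (7795.96/7439.71) = 5.7 × 1.047885 = 5.9729
barley: 29.5 × (163.56/182.31) = 29.5 × 0.897153 = 26.4660
maize: 18.7 × (327.99/274.35) = 18.7 × 1.195517 = 22.3562
steel: 22.3 × (571.45/477.64) = 22.3 × 1.196403 = 26.6798
aluminium: 23.8 × (2164.39/1510.34) = 23.8 × 1.433048 = 34.1065
Index = Σ wᵢ·(p₁ᵢ/p₀ᵢ) = 5.9729 + 26.4660 + 22.3562 + 26.6798 + 34.1065 = 115.5815

115.58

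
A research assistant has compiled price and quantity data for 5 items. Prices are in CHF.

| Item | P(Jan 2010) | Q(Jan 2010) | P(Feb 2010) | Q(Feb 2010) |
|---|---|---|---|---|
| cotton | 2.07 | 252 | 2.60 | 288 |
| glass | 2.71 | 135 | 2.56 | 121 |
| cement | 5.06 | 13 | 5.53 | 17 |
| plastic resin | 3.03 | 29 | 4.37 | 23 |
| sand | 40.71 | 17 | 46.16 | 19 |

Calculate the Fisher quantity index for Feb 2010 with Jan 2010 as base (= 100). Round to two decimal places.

Laspeyres component (base-period weights):
ΣP(Jan 2010)Q(Feb 2010) = 2.07×288 + 2.71×121 + 5.06×17 + 3.03×23 + 40.71×19 = 596.16 + 327.91 + 86.02 + 69.69 + 773.49 = 1853.27
ΣP(Jan 2010)Q(Jan 2010) = 2.07×252 + 2.71×135 + 5.06×13 + 3.03×29 + 40.71×17 = 521.64 + 365.85 + 65.78 + 87.87 + 692.07 = 1733.21
L = 1853.27 / 1733.21 × 100 = 106.9270
Paasche component (current-period weights):
ΣP(Feb 2010)Q(Feb 2010) = 2.60×288 + 2.56×121 + 5.53×17 + 4.37×23 + 46.16×19 = 748.8 + 309.76 + 94.01 + 100.51 + 877.04 = 2130.12
ΣP(Feb 2010)Q(Jan 2010) = 2.60×252 + 2.56×135 + 5.53×13 + 4.37×29 + 46.16×17 = 655.2 + 345.6 + 71.89 + 126.73 + 784.72 = 1984.14
P = 2130.12 / 1984.14 × 100 = 107.3573
Fisher = √(L × P) = √(106.9270 × 107.3573) = 107.1420

107.14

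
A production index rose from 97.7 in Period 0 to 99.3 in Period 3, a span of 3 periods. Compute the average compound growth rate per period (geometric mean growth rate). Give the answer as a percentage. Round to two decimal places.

0.54%

Growth factor = (99.3/97.7)^(1/3) = (1.016377)^(1/3) = 1.005429
Growth rate = 1.005429 − 1 = 0.005429 = 0.5429%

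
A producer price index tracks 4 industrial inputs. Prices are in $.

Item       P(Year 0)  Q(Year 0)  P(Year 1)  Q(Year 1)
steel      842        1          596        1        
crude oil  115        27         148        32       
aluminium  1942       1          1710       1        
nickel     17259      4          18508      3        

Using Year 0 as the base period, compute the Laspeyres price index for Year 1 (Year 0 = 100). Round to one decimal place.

Laspeyres price index uses base-period quantities as weights.
ΣP(Year 1)·Q(Year 0) = 596×1 + 148×27 + 1710×1 + 18508×4 = 596 + 3996 + 1710 + 74032 = 80334
ΣP(Year 0)·Q(Year 0) = 842×1 + 115×27 + 1942×1 + 17259×4 = 842 + 3105 + 1942 + 69036 = 74925
Index = 80334 / 74925 × 100 = 107.2192

107.2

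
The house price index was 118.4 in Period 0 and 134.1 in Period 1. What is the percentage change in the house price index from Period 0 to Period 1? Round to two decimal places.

13.26%

Change = (134.1 − 118.4) / 118.4 × 100
       = 15.7 / 118.4 × 100 = 13.2601%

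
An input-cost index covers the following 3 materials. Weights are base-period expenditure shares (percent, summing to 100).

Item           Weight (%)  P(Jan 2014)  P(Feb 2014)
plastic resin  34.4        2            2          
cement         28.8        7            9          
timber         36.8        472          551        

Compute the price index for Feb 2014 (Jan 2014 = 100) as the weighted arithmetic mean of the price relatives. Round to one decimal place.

plastic resin: 34.4 × (2/2) = 34.4 × 1.000000 = 34.4000
cement: 28.8 × (9/7) = 28.8 × 1.285714 = 37.0286
timber: 36.8 × (551/472) = 36.8 × 1.167373 = 42.9593
Index = Σ wᵢ·(p₁ᵢ/p₀ᵢ) = 34.4000 + 37.0286 + 42.9593 = 114.3879

114.4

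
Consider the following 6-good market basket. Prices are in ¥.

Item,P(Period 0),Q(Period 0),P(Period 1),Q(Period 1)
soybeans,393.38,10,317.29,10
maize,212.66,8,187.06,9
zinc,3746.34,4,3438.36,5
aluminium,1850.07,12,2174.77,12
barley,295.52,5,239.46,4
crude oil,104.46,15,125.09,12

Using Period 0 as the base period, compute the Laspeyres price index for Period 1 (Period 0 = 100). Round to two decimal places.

Laspeyres price index uses base-period quantities as weights.
ΣP(Period 1)·Q(Period 0) = 317.29×10 + 187.06×8 + 3438.36×4 + 2174.77×12 + 239.46×5 + 125.09×15 = 3172.9 + 1496.48 + 13753.44 + 26097.24 + 1197.3 + 1876.35 = 47593.71
ΣP(Period 0)·Q(Period 0) = 393.38×10 + 212.66×8 + 3746.34×4 + 1850.07×12 + 295.52×5 + 104.46×15 = 3933.8 + 1701.28 + 14985.36 + 22200.84 + 1477.6 + 1566.9 = 45865.78
Index = 47593.71 / 45865.78 × 100 = 103.7674

103.77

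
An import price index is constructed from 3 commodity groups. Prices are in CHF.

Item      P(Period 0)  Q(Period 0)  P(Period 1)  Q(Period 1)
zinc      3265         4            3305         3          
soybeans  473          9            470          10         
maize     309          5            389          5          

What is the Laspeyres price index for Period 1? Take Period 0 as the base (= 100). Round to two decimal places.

Laspeyres price index uses base-period quantities as weights.
ΣP(Period 1)·Q(Period 0) = 3305×4 + 470×9 + 389×5 = 13220 + 4230 + 1945 = 19395
ΣP(Period 0)·Q(Period 0) = 3265×4 + 473×9 + 309×5 = 13060 + 4257 + 1545 = 18862
Index = 19395 / 18862 × 100 = 102.8258

102.83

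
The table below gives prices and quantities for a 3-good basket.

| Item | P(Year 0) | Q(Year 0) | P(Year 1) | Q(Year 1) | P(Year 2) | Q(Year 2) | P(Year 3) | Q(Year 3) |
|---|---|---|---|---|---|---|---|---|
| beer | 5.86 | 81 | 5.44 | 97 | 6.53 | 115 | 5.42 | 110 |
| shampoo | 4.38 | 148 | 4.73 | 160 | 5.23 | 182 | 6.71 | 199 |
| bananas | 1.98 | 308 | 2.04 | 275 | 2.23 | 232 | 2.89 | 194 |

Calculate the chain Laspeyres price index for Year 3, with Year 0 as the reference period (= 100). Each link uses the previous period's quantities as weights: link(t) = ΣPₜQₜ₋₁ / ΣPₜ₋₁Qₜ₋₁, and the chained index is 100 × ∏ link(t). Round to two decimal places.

Link Year 0→Year 1:
ΣP(Year 1)Q(Year 0) = 5.44×81 + 4.73×148 + 2.04×308 = 440.64 + 700.04 + 628.32 = 1769
ΣP(Year 0)Q(Year 0) = 5.86×81 + 4.38×148 + 1.98×308 = 474.66 + 648.24 + 609.84 = 1732.74
link = 1769/1732.74 = 1.020926
Link Year 1→Year 2:
ΣP(Year 2)Q(Year 1) = 6.53×97 + 5.23×160 + 2.23×275 = 633.41 + 836.8 + 613.25 = 2083.46
ΣP(Year 1)Q(Year 1) = 5.44×97 + 4.73×160 + 2.04×275 = 527.68 + 756.8 + 561 = 1845.48
link = 2083.46/1845.48 = 1.128953
Link Year 2→Year 3:
ΣP(Year 3)Q(Year 2) = 5.42×115 + 6.71×182 + 2.89×232 = 623.3 + 1221.22 + 670.48 = 2515
ΣP(Year 2)Q(Year 2) = 6.53×115 + 5.23×182 + 2.23×232 = 750.95 + 951.86 + 517.36 = 2220.17
link = 2515/2220.17 = 1.132796
Chained index = 100 × 1.020926 × 1.128953 × 1.132796 = 130.5636

130.56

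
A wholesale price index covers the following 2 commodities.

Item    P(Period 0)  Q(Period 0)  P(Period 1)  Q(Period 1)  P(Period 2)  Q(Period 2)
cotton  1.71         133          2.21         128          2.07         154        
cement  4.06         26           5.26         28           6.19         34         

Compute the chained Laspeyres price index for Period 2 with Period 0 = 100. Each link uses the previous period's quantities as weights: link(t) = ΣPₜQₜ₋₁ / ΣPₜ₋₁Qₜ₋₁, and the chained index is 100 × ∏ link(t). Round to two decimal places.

131.78

Link Period 0→Period 1:
ΣP(Period 1)Q(Period 0) = 2.21×133 + 5.26×26 = 293.93 + 136.76 = 430.69
ΣP(Period 0)Q(Period 0) = 1.71×133 + 4.06×26 = 227.43 + 105.56 = 332.99
link = 430.69/332.99 = 1.293402
Link Period 1→Period 2:
ΣP(Period 2)Q(Period 1) = 2.07×128 + 6.19×28 = 264.96 + 173.32 = 438.28
ΣP(Period 1)Q(Period 1) = 2.21×128 + 5.26×28 = 282.88 + 147.28 = 430.16
link = 438.28/430.16 = 1.018877
Chained index = 100 × 1.293402 × 1.018877 = 131.7817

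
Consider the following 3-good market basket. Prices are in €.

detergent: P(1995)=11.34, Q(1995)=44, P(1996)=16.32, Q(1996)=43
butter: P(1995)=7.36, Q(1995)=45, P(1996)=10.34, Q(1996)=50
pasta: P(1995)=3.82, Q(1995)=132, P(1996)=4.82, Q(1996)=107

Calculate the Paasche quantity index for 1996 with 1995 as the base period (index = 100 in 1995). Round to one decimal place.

Paasche quantity index uses current-period prices as weights.
ΣP(1996)·Q(1996) = 16.32×43 + 10.34×50 + 4.82×107 = 701.76 + 517 + 515.74 = 1734.5
ΣP(1996)·Q(1995) = 16.32×44 + 10.34×45 + 4.82×132 = 718.08 + 465.3 + 636.24 = 1819.62
Index = 1734.5 / 1819.62 × 100 = 95.3221

95.3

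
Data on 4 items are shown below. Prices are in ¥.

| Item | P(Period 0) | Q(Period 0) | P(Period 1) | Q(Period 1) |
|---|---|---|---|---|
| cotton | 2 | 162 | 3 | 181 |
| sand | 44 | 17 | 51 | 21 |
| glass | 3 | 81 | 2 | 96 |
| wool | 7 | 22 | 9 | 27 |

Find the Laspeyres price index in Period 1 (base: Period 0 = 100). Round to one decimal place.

Laspeyres price index uses base-period quantities as weights.
ΣP(Period 1)·Q(Period 0) = 3×162 + 51×17 + 2×81 + 9×22 = 486 + 867 + 162 + 198 = 1713
ΣP(Period 0)·Q(Period 0) = 2×162 + 44×17 + 3×81 + 7×22 = 324 + 748 + 243 + 154 = 1469
Index = 1713 / 1469 × 100 = 116.6099

116.6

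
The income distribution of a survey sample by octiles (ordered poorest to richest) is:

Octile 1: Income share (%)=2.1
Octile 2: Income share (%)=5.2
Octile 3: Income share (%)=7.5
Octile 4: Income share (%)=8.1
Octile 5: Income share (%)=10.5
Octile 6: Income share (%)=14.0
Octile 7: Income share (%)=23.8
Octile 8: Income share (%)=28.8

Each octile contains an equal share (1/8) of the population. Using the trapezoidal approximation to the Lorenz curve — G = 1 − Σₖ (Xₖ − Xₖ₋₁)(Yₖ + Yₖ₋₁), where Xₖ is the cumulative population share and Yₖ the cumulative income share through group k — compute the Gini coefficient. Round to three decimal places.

0.377

Cumulative income shares Yₖ: 0.0210, 0.0730, 0.1480, 0.2290, 0.3340, 0.4740, 0.7120, 1.0000
Σ (Xₖ−Xₖ₋₁)(Yₖ+Yₖ₋₁) = (1/8)(0.0210+0.0000) + (1/8)(0.0730+0.0210) + (1/8)(0.1480+0.0730) + (1/8)(0.2290+0.1480) + (1/8)(0.3340+0.2290) + (1/8)(0.4740+0.3340) + (1/8)(0.7120+0.4740) + (1/8)(1.0000+0.7120)
  = 0.0026 + 0.0118 + 0.0276 + 0.0471 + 0.0704 + 0.1010 + 0.1483 + 0.2140 = 0.6228
G = 1 − 0.6228 = 0.3772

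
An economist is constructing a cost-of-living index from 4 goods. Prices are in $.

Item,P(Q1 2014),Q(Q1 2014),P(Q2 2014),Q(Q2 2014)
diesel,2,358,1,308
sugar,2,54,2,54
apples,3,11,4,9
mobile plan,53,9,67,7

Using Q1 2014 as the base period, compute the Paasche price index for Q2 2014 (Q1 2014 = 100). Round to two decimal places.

Paasche price index uses current-period quantities as weights.
ΣP(Q2 2014)·Q(Q2 2014) = 1×308 + 2×54 + 4×9 + 67×7 = 308 + 108 + 36 + 469 = 921
ΣP(Q1 2014)·Q(Q2 2014) = 2×308 + 2×54 + 3×9 + 53×7 = 616 + 108 + 27 + 371 = 1122
Index = 921 / 1122 × 100 = 82.0856

82.09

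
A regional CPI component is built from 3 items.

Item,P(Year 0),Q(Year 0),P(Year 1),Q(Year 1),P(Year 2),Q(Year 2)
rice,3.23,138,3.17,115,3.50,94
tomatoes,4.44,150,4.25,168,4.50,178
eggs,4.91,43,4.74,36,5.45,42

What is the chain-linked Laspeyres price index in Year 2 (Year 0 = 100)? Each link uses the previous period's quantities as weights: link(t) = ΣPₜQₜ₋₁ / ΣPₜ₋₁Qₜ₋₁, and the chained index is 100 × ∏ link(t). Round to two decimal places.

Link Year 0→Year 1:
ΣP(Year 1)Q(Year 0) = 3.17×138 + 4.25×150 + 4.74×43 = 437.46 + 637.5 + 203.82 = 1278.78
ΣP(Year 0)Q(Year 0) = 3.23×138 + 4.44×150 + 4.91×43 = 445.74 + 666 + 211.13 = 1322.87
link = 1278.78/1322.87 = 0.966671
Link Year 1→Year 2:
ΣP(Year 2)Q(Year 1) = 3.50×115 + 4.50×168 + 5.45×36 = 402.5 + 756 + 196.2 = 1354.7
ΣP(Year 1)Q(Year 1) = 3.17×115 + 4.25×168 + 4.74×36 = 364.55 + 714 + 170.64 = 1249.19
link = 1354.7/1249.19 = 1.084463
Chained index = 100 × 0.966671 × 1.084463 = 104.8319

104.83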